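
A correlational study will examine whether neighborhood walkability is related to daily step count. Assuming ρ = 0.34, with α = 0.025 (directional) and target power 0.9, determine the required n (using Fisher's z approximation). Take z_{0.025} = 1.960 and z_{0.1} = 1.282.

n = 87

Fisher's z: C = ½·ln((1+r)/(1−r)) = ½·ln(2.0303) = 0.3541.
n = ((z_{α} + z_β)/C)² + 3.
(1.960 + 1.282) / 0.3541 = 3.242 / 0.3541 = 9.156.
n = 9.156² + 3 = 83.83 + 3 = 86.8.
Round up.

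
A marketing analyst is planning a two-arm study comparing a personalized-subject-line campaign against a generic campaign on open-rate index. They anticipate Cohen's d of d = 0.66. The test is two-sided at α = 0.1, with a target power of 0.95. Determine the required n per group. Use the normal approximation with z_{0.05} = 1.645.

For two independent groups with equal n: n = 2·((z_{α/2} + z_β) / d)².
z_{α/2} + z_β = 1.645 + 1.645 = 3.290.
n = 2 × (3.290 / 0.66)² = 2 × 4.985² = 2 × 24.85 = 49.7.
Round up to the next whole participant.

n = 50 per group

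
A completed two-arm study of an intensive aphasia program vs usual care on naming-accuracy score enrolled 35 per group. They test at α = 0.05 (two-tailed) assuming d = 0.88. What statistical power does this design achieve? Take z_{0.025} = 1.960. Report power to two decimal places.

For two equal groups, power = Φ(d·√(n/2) − z_{α/2}).
d·√(n/2) = 0.88 × √(35/2) = 0.88 × 4.183 = 3.681.
z_β = 3.681 − 1.960 = 1.721.
Power = Φ(1.721) = 0.957.

power ≈ 0.96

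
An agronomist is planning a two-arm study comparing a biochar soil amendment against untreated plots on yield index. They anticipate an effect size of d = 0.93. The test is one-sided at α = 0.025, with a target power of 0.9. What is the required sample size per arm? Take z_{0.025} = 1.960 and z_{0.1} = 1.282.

n = 25 per group

For two independent groups with equal n: n = 2·((z_{α} + z_β) / d)².
z_{α} + z_β = 1.960 + 1.282 = 3.242.
n = 2 × (3.242 / 0.93)² = 2 × 3.486² = 2 × 12.15 = 24.3.
Round up to the next whole participant.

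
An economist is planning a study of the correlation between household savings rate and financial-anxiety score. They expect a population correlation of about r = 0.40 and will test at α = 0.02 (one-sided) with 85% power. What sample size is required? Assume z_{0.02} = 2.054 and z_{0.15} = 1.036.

n = 57

Fisher's z: C = ½·ln((1+r)/(1−r)) = ½·ln(2.3333) = 0.4236.
n = ((z_{α} + z_β)/C)² + 3.
(2.054 + 1.036) / 0.4236 = 3.090 / 0.4236 = 7.295.
n = 7.295² + 3 = 53.21 + 3 = 56.2.
Round up.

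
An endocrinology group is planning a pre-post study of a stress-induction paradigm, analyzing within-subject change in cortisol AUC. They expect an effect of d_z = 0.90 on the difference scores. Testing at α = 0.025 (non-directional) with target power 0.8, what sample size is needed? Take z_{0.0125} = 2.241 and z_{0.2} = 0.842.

For a paired (one-sample on differences) test: n = ((z_{α/2} + z_β) / d)².
z_{α/2} + z_β = 2.241 + 0.842 = 3.083.
n = (3.083 / 0.90)² = 3.426² = 11.73.
Round up.

n = 12 pairs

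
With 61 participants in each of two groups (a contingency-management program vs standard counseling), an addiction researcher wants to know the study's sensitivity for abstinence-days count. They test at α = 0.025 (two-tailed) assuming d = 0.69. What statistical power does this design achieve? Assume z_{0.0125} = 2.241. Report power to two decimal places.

For two equal groups, power = Φ(d·√(n/2) − z_{α/2}).
d·√(n/2) = 0.69 × √(61/2) = 0.69 × 5.523 = 3.811.
z_β = 3.811 − 2.241 = 1.570.
Power = Φ(1.570) = 0.942.

power ≈ 0.94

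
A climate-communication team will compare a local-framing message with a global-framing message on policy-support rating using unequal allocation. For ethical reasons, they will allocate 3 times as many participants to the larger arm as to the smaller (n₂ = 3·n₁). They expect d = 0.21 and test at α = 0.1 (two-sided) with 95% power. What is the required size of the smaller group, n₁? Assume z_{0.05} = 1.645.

With allocation ratio k = n₂/n₁ = 3, Var(x̄₁−x̄₂) = σ²(1/n₁ + 1/(k·n₁)) = σ²·(k+1)/(k·n₁).
So n₁ = (1 + 1/k)·((z_{α/2} + z_β)/d)² = 1.333 × (3.290/0.21)².
n₁ = 1.333 × 245.44 = 327.3.
Round up: n₁ = 328, giving n₂ = 3 × 328 = 984.

n₁ = 328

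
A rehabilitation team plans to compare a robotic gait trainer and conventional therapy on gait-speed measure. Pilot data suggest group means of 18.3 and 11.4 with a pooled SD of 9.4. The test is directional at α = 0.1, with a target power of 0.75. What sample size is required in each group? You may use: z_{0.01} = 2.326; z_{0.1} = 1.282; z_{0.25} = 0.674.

Cohen's d = |M₁ − M₂| / SD_pooled = |18.3 − 11.4| / 9.4 = 6.9 / 9.4 = 0.734.
For two independent groups with equal n: n = 2·((z_{α} + z_β) / d)².
z_{α} + z_β = 1.282 + 0.674 = 1.956.
n = 2 × (1.956 / 0.734)² = 2 × 2.665² = 2 × 7.10 = 14.2.
Round up to the next whole participant.

n = 15 per group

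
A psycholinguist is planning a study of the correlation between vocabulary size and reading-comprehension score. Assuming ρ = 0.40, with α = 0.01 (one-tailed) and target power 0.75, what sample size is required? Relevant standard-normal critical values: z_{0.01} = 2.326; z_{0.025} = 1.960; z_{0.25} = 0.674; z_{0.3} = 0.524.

Fisher's z: C = ½·ln((1+r)/(1−r)) = ½·ln(2.3333) = 0.4236.
n = ((z_{α} + z_β)/C)² + 3.
(2.326 + 0.674) / 0.4236 = 3.000 / 0.4236 = 7.082.
n = 7.082² + 3 = 50.16 + 3 = 53.2.
Round up.

n = 54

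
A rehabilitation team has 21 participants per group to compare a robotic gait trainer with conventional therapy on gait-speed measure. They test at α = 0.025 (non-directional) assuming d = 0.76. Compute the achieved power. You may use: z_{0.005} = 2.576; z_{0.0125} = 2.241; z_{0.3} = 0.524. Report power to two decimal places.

power ≈ 0.59

For two equal groups, power = Φ(d·√(n/2) − z_{α/2}).
d·√(n/2) = 0.76 × √(21/2) = 0.76 × 3.240 = 2.463.
z_β = 2.463 − 2.241 = 0.222.
Power = Φ(0.222) = 0.588.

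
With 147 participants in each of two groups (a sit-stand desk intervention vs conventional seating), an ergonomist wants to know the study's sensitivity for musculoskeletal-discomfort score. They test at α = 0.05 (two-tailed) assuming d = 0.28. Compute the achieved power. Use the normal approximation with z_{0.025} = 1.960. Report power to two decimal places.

For two equal groups, power = Φ(d·√(n/2) − z_{α/2}).
d·√(n/2) = 0.28 × √(147/2) = 0.28 × 8.573 = 2.400.
z_β = 2.400 − 1.960 = 0.440.
Power = Φ(0.440) = 0.670.

power ≈ 0.67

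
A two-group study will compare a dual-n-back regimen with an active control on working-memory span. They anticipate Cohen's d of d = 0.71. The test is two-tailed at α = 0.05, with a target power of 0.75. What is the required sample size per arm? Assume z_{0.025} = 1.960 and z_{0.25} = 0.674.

n = 28 per group

For two independent groups with equal n: n = 2·((z_{α/2} + z_β) / d)².
z_{α/2} + z_β = 1.960 + 0.674 = 2.634.
n = 2 × (2.634 / 0.71)² = 2 × 3.710² = 2 × 13.76 = 27.5.
Round up to the next whole participant.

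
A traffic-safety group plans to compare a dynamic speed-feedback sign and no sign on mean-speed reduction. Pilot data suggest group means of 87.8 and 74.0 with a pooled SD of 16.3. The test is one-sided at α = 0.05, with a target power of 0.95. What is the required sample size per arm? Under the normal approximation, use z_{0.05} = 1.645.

Cohen's d = |M₁ − M₂| / SD_pooled = |87.8 − 74.0| / 16.3 = 13.8 / 16.3 = 0.847.
For two independent groups with equal n: n = 2·((z_{α} + z_β) / d)².
z_{α} + z_β = 1.645 + 1.645 = 3.290.
n = 2 × (3.290 / 0.847)² = 2 × 3.884² = 2 × 15.09 = 30.2.
Round up to the next whole participant.

n = 31 per group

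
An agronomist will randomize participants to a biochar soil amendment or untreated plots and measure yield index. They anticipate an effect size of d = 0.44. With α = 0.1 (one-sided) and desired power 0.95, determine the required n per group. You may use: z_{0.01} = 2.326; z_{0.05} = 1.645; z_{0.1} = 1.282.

n = 89 per group

For two independent groups with equal n: n = 2·((z_{α} + z_β) / d)².
z_{α} + z_β = 1.282 + 1.645 = 2.927.
n = 2 × (2.927 / 0.44)² = 2 × 6.652² = 2 × 44.25 = 88.5.
Round up to the next whole participant.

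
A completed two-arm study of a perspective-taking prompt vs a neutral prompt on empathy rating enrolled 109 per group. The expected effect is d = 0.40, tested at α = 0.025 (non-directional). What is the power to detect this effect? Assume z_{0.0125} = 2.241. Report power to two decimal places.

For two equal groups, power = Φ(d·√(n/2) − z_{α/2}).
d·√(n/2) = 0.40 × √(109/2) = 0.40 × 7.382 = 2.953.
z_β = 2.953 − 2.241 = 0.712.
Power = Φ(0.712) = 0.762.

power ≈ 0.76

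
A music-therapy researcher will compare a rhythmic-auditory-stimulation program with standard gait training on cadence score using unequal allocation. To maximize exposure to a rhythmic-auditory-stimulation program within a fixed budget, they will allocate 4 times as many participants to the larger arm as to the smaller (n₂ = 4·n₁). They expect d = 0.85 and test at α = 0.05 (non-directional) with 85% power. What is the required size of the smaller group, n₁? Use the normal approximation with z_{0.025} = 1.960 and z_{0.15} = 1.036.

n₁ = 16

With allocation ratio k = n₂/n₁ = 4, Var(x̄₁−x̄₂) = σ²(1/n₁ + 1/(k·n₁)) = σ²·(k+1)/(k·n₁).
So n₁ = (1 + 1/k)·((z_{α/2} + z_β)/d)² = 1.250 × (2.996/0.85)².
n₁ = 1.250 × 12.42 = 15.5.
Round up: n₁ = 16, giving n₂ = 4 × 16 = 64.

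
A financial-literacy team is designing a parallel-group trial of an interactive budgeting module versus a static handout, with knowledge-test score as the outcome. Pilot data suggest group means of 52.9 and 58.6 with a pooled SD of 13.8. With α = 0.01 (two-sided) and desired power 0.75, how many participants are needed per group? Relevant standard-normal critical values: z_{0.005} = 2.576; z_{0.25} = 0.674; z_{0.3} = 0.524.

Cohen's d = |M₁ − M₂| / SD_pooled = |52.9 − 58.6| / 13.8 = 5.7 / 13.8 = 0.413.
For two independent groups with equal n: n = 2·((z_{α/2} + z_β) / d)².
z_{α/2} + z_β = 2.576 + 0.674 = 3.250.
n = 2 × (3.250 / 0.413)² = 2 × 7.869² = 2 × 61.93 = 123.9.
Round up to the next whole participant.

n = 124 per group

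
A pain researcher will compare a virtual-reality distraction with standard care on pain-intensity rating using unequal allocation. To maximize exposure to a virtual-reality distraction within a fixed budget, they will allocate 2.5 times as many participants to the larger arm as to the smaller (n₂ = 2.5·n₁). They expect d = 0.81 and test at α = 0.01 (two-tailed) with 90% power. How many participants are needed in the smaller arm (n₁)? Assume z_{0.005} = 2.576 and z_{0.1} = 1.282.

With allocation ratio k = n₂/n₁ = 2.5, Var(x̄₁−x̄₂) = σ²(1/n₁ + 1/(k·n₁)) = σ²·(k+1)/(k·n₁).
So n₁ = (1 + 1/k)·((z_{α/2} + z_β)/d)² = 1.400 × (3.858/0.81)².
n₁ = 1.400 × 22.69 = 31.8.
Round up: n₁ = 32, giving n₂ = 2.5 × 32 = 80.

n₁ = 32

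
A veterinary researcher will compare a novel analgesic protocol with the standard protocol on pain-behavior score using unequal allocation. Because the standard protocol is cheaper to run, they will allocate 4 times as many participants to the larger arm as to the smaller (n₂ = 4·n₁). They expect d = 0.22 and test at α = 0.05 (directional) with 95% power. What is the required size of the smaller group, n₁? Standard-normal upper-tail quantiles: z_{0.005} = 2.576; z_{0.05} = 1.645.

With allocation ratio k = n₂/n₁ = 4, Var(x̄₁−x̄₂) = σ²(1/n₁ + 1/(k·n₁)) = σ²·(k+1)/(k·n₁).
So n₁ = (1 + 1/k)·((z_{α} + z_β)/d)² = 1.250 × (3.290/0.22)².
n₁ = 1.250 × 223.64 = 279.5.
Round up: n₁ = 280, giving n₂ = 4 × 280 = 1120.

n₁ = 280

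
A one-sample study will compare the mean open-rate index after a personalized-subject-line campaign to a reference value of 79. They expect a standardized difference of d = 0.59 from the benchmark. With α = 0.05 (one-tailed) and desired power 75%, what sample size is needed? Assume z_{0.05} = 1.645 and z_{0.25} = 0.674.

For a one-sample test: n = ((z_{α} + z_β) / d)².
z_{α} + z_β = 1.645 + 0.674 = 2.319.
n = (2.319 / 0.59)² = 3.931² = 15.45.
Round up.

n = 16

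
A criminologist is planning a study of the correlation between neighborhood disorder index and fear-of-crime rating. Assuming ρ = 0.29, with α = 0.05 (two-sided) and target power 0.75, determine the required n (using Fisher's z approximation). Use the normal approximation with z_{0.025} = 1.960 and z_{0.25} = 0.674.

Fisher's z: C = ½·ln((1+r)/(1−r)) = ½·ln(1.8169) = 0.2986.
n = ((z_{α/2} + z_β)/C)² + 3.
(1.960 + 0.674) / 0.2986 = 2.634 / 0.2986 = 8.821.
n = 8.821² + 3 = 77.81 + 3 = 80.8.
Round up.

n = 81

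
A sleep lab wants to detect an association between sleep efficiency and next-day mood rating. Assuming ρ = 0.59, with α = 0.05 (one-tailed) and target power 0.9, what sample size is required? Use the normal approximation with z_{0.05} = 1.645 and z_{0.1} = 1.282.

n = 22

Fisher's z: C = ½·ln((1+r)/(1−r)) = ½·ln(3.8780) = 0.6777.
n = ((z_{α} + z_β)/C)² + 3.
(1.645 + 1.282) / 0.6777 = 2.927 / 0.6777 = 4.319.
n = 4.319² + 3 = 18.65 + 3 = 21.7.
Round up.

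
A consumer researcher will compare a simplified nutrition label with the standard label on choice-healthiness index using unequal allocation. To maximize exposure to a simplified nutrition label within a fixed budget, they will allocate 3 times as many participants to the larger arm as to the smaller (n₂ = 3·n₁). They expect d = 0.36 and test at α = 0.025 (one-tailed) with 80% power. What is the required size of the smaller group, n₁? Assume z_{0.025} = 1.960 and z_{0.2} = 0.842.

n₁ = 81

With allocation ratio k = n₂/n₁ = 3, Var(x̄₁−x̄₂) = σ²(1/n₁ + 1/(k·n₁)) = σ²·(k+1)/(k·n₁).
So n₁ = (1 + 1/k)·((z_{α} + z_β)/d)² = 1.333 × (2.802/0.36)².
n₁ = 1.333 × 60.58 = 80.8.
Round up: n₁ = 81, giving n₂ = 3 × 81 = 243.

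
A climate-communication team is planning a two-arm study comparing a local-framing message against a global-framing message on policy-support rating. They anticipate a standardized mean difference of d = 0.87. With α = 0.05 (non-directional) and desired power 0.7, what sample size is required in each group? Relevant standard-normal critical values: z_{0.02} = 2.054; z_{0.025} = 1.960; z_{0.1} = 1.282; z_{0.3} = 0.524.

n = 17 per group

For two independent groups with equal n: n = 2·((z_{α/2} + z_β) / d)².
z_{α/2} + z_β = 1.960 + 0.524 = 2.484.
n = 2 × (2.484 / 0.87)² = 2 × 2.855² = 2 × 8.15 = 16.3.
Round up to the next whole participant.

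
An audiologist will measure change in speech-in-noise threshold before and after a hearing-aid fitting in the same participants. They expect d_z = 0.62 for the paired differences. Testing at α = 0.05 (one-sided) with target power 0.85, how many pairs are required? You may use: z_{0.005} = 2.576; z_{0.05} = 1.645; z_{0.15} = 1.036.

For a paired (one-sample on differences) test: n = ((z_{α} + z_β) / d)².
z_{α} + z_β = 1.645 + 1.036 = 2.681.
n = (2.681 / 0.62)² = 4.324² = 18.70.
Round up.

n = 19 pairs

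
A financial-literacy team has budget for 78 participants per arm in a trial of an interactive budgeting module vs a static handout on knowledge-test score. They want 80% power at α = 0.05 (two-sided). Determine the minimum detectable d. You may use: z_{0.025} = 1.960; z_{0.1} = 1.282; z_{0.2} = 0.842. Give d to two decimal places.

For two independent groups of n = 78 each: d_min = (z_{α/2} + z_β)·√(2/n).
z-sum = 1.960 + 0.842 = 2.802.
d_min = 2.802 × √(2/78) = 2.802 × 0.1601 = 0.449.

d_min ≈ 0.45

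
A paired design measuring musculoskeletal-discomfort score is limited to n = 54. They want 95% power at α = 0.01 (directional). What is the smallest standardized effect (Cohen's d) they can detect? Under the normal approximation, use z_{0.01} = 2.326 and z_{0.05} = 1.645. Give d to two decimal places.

For a single sample (or paired design) of n = 54: d_min = (z_{α} + z_β)/√n.
z-sum = 2.326 + 1.645 = 3.971.
d_min = 3.971 / √54 = 3.971 / 7.348 = 0.540.

d_min ≈ 0.54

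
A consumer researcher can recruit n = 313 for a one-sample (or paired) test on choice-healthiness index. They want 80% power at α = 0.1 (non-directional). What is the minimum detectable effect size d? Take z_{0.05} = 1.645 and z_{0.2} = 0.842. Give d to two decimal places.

d_min ≈ 0.14

For a single sample (or paired design) of n = 313: d_min = (z_{α/2} + z_β)/√n.
z-sum = 1.645 + 0.842 = 2.487.
d_min = 2.487 / √313 = 2.487 / 17.692 = 0.141.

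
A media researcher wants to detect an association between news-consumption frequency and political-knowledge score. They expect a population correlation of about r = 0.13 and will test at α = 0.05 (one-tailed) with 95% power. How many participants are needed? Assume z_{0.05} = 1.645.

n = 637

Fisher's z: C = ½·ln((1+r)/(1−r)) = ½·ln(1.2989) = 0.1307.
n = ((z_{α} + z_β)/C)² + 3.
(1.645 + 1.645) / 0.1307 = 3.290 / 0.1307 = 25.172.
n = 25.172² + 3 = 633.64 + 3 = 636.6.
Round up.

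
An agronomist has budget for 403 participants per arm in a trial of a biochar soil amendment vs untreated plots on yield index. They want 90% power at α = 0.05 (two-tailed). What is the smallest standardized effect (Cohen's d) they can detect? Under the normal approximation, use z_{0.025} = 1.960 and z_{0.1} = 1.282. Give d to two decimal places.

For two independent groups of n = 403 each: d_min = (z_{α/2} + z_β)·√(2/n).
z-sum = 1.960 + 1.282 = 3.242.
d_min = 3.242 × √(2/403) = 3.242 × 0.0704 = 0.228.

d_min ≈ 0.23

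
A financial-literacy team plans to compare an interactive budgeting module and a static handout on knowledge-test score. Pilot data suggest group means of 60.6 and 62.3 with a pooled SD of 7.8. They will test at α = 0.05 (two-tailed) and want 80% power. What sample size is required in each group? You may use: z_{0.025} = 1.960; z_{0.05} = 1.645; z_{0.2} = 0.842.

Cohen's d = |M₁ − M₂| / SD_pooled = |60.6 − 62.3| / 7.8 = 1.7 / 7.8 = 0.218.
For two independent groups with equal n: n = 2·((z_{α/2} + z_β) / d)².
z_{α/2} + z_β = 1.960 + 0.842 = 2.802.
n = 2 × (2.802 / 0.218)² = 2 × 12.853² = 2 × 165.21 = 330.4.
Round up to the next whole participant.

n = 331 per group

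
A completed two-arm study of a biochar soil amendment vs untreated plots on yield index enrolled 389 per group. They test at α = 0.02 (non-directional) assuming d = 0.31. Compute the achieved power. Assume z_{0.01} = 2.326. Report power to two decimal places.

power ≈ 0.98

For two equal groups, power = Φ(d·√(n/2) − z_{α/2}).
d·√(n/2) = 0.31 × √(389/2) = 0.31 × 13.946 = 4.323.
z_β = 4.323 − 2.326 = 1.997.
Power = Φ(1.997) = 0.977.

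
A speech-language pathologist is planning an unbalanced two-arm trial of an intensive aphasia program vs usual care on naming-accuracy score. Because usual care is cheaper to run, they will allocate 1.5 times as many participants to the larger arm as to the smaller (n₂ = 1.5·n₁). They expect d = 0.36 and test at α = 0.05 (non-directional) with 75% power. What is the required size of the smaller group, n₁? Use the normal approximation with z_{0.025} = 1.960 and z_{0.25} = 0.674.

With allocation ratio k = n₂/n₁ = 1.5, Var(x̄₁−x̄₂) = σ²(1/n₁ + 1/(k·n₁)) = σ²·(k+1)/(k·n₁).
So n₁ = (1 + 1/k)·((z_{α/2} + z_β)/d)² = 1.667 × (2.634/0.36)².
n₁ = 1.667 × 53.53 = 89.2.
Round up: n₁ = 90, giving n₂ = 1.5 × 90 = 135.

n₁ = 90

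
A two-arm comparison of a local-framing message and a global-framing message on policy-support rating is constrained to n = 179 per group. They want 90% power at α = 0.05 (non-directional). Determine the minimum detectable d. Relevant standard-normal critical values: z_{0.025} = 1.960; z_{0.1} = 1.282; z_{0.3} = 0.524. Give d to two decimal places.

For two independent groups of n = 179 each: d_min = (z_{α/2} + z_β)·√(2/n).
z-sum = 1.960 + 1.282 = 3.242.
d_min = 3.242 × √(2/179) = 3.242 × 0.1057 = 0.343.

d_min ≈ 0.34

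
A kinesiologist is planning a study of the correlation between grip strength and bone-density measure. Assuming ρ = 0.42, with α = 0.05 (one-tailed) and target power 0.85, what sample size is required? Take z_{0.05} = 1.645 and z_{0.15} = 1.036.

n = 39

Fisher's z: C = ½·ln((1+r)/(1−r)) = ½·ln(2.4483) = 0.4477.
n = ((z_{α} + z_β)/C)² + 3.
(1.645 + 1.036) / 0.4477 = 2.681 / 0.4477 = 5.988.
n = 5.988² + 3 = 35.86 + 3 = 38.9.
Round up.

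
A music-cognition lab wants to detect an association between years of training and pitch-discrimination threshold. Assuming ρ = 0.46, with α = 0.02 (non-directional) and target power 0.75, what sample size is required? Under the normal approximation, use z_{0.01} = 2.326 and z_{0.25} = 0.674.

Fisher's z: C = ½·ln((1+r)/(1−r)) = ½·ln(2.7037) = 0.4973.
n = ((z_{α/2} + z_β)/C)² + 3.
(2.326 + 0.674) / 0.4973 = 3.000 / 0.4973 = 6.033.
n = 6.033² + 3 = 36.39 + 3 = 39.4.
Round up.

n = 40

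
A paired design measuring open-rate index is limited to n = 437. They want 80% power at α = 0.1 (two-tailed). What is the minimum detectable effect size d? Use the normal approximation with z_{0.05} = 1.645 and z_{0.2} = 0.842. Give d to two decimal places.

For a single sample (or paired design) of n = 437: d_min = (z_{α/2} + z_β)/√n.
z-sum = 1.645 + 0.842 = 2.487.
d_min = 2.487 / √437 = 2.487 / 20.905 = 0.119.

d_min ≈ 0.12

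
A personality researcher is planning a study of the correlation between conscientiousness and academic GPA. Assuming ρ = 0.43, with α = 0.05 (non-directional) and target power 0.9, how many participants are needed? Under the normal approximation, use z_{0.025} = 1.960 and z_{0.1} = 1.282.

Fisher's z: C = ½·ln((1+r)/(1−r)) = ½·ln(2.5088) = 0.4599.
n = ((z_{α/2} + z_β)/C)² + 3.
(1.960 + 1.282) / 0.4599 = 3.242 / 0.4599 = 7.049.
n = 7.049² + 3 = 49.69 + 3 = 52.7.
Round up.

n = 53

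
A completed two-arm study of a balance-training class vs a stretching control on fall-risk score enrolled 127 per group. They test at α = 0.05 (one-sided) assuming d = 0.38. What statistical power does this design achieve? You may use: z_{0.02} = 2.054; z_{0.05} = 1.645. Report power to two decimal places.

power ≈ 0.92

For two equal groups, power = Φ(d·√(n/2) − z_{α}).
d·√(n/2) = 0.38 × √(127/2) = 0.38 × 7.969 = 3.028.
z_β = 3.028 − 1.645 = 1.383.
Power = Φ(1.383) = 0.917.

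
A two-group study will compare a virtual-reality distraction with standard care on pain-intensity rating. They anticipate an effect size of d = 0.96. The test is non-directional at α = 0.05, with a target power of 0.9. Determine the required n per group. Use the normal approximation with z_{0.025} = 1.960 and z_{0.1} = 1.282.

n = 23 per group

For two independent groups with equal n: n = 2·((z_{α/2} + z_β) / d)².
z_{α/2} + z_β = 1.960 + 1.282 = 3.242.
n = 2 × (3.242 / 0.96)² = 2 × 3.377² = 2 × 11.40 = 22.8.
Round up to the next whole participant.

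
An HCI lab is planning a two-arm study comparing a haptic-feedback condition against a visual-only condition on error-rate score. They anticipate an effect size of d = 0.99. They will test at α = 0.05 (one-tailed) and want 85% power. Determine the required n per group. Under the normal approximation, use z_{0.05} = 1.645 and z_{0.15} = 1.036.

For two independent groups with equal n: n = 2·((z_{α} + z_β) / d)².
z_{α} + z_β = 1.645 + 1.036 = 2.681.
n = 2 × (2.681 / 0.99)² = 2 × 2.708² = 2 × 7.33 = 14.7.
Round up to the next whole participant.

n = 15 per group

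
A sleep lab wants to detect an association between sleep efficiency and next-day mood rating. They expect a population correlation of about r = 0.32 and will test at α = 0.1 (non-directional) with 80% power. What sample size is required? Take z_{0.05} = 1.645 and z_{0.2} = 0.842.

Fisher's z: C = ½·ln((1+r)/(1−r)) = ½·ln(1.9412) = 0.3316.
n = ((z_{α/2} + z_β)/C)² + 3.
(1.645 + 0.842) / 0.3316 = 2.487 / 0.3316 = 7.500.
n = 7.500² + 3 = 56.25 + 3 = 59.2.
Round up.

n = 60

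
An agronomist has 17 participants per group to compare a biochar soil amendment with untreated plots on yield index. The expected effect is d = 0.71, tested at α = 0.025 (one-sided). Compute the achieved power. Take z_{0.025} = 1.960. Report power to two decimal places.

power ≈ 0.54

For two equal groups, power = Φ(d·√(n/2) − z_{α}).
d·√(n/2) = 0.71 × √(17/2) = 0.71 × 2.915 = 2.070.
z_β = 2.070 − 1.960 = 0.110.
Power = Φ(0.110) = 0.544.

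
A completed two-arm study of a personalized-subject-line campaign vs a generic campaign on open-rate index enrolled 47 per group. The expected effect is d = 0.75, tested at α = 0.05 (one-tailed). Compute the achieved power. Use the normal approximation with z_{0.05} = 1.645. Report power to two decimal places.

For two equal groups, power = Φ(d·√(n/2) − z_{α}).
d·√(n/2) = 0.75 × √(47/2) = 0.75 × 4.848 = 3.636.
z_β = 3.636 − 1.645 = 1.991.
Power = Φ(1.991) = 0.977.

power ≈ 0.98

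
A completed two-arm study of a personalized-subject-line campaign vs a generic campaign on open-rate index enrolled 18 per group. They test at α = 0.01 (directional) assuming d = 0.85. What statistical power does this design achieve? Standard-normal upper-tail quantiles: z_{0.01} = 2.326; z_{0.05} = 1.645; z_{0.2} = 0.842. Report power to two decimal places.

For two equal groups, power = Φ(d·√(n/2) − z_{α}).
d·√(n/2) = 0.85 × √(18/2) = 0.85 × 3.000 = 2.550.
z_β = 2.550 − 2.326 = 0.224.
Power = Φ(0.224) = 0.589.

power ≈ 0.59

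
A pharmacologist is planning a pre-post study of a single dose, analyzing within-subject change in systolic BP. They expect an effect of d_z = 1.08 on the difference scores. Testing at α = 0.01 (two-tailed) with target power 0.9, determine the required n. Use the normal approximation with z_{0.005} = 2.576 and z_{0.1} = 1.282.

n = 13 pairs

For a paired (one-sample on differences) test: n = ((z_{α/2} + z_β) / d)².
z_{α/2} + z_β = 2.576 + 1.282 = 3.858.
n = (3.858 / 1.08)² = 3.572² = 12.76.
Round up.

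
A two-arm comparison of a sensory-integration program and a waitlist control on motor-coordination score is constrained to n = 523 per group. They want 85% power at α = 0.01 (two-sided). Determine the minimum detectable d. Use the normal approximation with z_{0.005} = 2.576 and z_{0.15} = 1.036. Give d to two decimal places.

d_min ≈ 0.22

For two independent groups of n = 523 each: d_min = (z_{α/2} + z_β)·√(2/n).
z-sum = 2.576 + 1.036 = 3.612.
d_min = 3.612 × √(2/523) = 3.612 × 0.0618 = 0.223.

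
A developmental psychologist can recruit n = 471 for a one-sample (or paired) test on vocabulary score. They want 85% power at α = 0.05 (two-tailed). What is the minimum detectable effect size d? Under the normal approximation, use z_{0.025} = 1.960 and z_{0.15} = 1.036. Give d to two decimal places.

For a single sample (or paired design) of n = 471: d_min = (z_{α/2} + z_β)/√n.
z-sum = 1.960 + 1.036 = 2.996.
d_min = 2.996 / √471 = 2.996 / 21.703 = 0.138.

d_min ≈ 0.14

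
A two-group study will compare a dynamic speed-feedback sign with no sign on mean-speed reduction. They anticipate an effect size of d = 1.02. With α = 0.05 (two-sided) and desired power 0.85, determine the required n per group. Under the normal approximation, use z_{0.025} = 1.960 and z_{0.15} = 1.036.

n = 18 per group

For two independent groups with equal n: n = 2·((z_{α/2} + z_β) / d)².
z_{α/2} + z_β = 1.960 + 1.036 = 2.996.
n = 2 × (2.996 / 1.02)² = 2 × 2.937² = 2 × 8.63 = 17.3.
Round up to the next whole participant.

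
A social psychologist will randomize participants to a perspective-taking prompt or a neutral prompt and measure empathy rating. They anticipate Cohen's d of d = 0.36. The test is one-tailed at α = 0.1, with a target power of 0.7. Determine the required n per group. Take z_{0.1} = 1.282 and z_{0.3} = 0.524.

For two independent groups with equal n: n = 2·((z_{α} + z_β) / d)².
z_{α} + z_β = 1.282 + 0.524 = 1.806.
n = 2 × (1.806 / 0.36)² = 2 × 5.017² = 2 × 25.17 = 50.3.
Round up to the next whole participant.

n = 51 per group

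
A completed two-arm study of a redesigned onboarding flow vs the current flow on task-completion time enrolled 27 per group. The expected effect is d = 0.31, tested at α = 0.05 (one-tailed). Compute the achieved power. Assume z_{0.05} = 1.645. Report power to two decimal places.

power ≈ 0.31

For two equal groups, power = Φ(d·√(n/2) − z_{α}).
d·√(n/2) = 0.31 × √(27/2) = 0.31 × 3.674 = 1.139.
z_β = 1.139 − 1.645 = -0.506.
Power = Φ(-0.506) = 0.306.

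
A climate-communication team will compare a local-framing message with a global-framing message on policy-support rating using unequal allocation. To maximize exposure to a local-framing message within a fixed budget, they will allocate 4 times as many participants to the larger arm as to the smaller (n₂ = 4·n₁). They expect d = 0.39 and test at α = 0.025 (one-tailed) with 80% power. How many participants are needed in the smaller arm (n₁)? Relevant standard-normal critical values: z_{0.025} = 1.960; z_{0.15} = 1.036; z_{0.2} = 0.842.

With allocation ratio k = n₂/n₁ = 4, Var(x̄₁−x̄₂) = σ²(1/n₁ + 1/(k·n₁)) = σ²·(k+1)/(k·n₁).
So n₁ = (1 + 1/k)·((z_{α} + z_β)/d)² = 1.250 × (2.802/0.39)².
n₁ = 1.250 × 51.62 = 64.5.
Round up: n₁ = 65, giving n₂ = 4 × 65 = 260.

n₁ = 65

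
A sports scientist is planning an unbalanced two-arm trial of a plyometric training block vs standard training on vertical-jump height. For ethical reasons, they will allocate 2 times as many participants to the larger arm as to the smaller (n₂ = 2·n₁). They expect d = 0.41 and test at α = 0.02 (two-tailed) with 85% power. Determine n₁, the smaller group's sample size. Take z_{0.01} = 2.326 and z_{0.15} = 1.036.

n₁ = 101

With allocation ratio k = n₂/n₁ = 2, Var(x̄₁−x̄₂) = σ²(1/n₁ + 1/(k·n₁)) = σ²·(k+1)/(k·n₁).
So n₁ = (1 + 1/k)·((z_{α/2} + z_β)/d)² = 1.500 × (3.362/0.41)².
n₁ = 1.500 × 67.24 = 100.9.
Round up: n₁ = 101, giving n₂ = 2 × 101 = 202.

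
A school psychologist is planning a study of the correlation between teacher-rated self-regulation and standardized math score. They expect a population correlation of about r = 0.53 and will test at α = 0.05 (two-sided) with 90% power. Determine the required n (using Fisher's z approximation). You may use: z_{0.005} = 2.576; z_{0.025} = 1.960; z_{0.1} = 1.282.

n = 34

Fisher's z: C = ½·ln((1+r)/(1−r)) = ½·ln(3.2553) = 0.5901.
n = ((z_{α/2} + z_β)/C)² + 3.
(1.960 + 1.282) / 0.5901 = 3.242 / 0.5901 = 5.494.
n = 5.494² + 3 = 30.18 + 3 = 33.2.
Round up.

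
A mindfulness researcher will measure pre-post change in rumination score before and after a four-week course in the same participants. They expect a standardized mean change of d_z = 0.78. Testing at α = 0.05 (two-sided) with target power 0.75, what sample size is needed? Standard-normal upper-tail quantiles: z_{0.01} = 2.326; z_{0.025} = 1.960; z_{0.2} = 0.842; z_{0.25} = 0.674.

n = 12 pairs

For a paired (one-sample on differences) test: n = ((z_{α/2} + z_β) / d)².
z_{α/2} + z_β = 1.960 + 0.674 = 2.634.
n = (2.634 / 0.78)² = 3.377² = 11.40.
Round up.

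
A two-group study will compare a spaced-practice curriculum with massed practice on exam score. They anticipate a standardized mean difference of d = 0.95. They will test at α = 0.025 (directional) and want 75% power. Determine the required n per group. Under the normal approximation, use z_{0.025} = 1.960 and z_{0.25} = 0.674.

For two independent groups with equal n: n = 2·((z_{α} + z_β) / d)².
z_{α} + z_β = 1.960 + 0.674 = 2.634.
n = 2 × (2.634 / 0.95)² = 2 × 2.773² = 2 × 7.69 = 15.4.
Round up to the next whole participant.

n = 16 per group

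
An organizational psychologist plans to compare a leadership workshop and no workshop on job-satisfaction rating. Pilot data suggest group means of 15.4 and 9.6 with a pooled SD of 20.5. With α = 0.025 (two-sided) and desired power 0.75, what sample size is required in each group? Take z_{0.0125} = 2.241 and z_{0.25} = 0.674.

n = 213 per group

Cohen's d = |M₁ − M₂| / SD_pooled = |15.4 − 9.6| / 20.5 = 5.8 / 20.5 = 0.283.
For two independent groups with equal n: n = 2·((z_{α/2} + z_β) / d)².
z_{α/2} + z_β = 2.241 + 0.674 = 2.915.
n = 2 × (2.915 / 0.283)² = 2 × 10.300² = 2 × 106.10 = 212.2.
Round up to the next whole participant.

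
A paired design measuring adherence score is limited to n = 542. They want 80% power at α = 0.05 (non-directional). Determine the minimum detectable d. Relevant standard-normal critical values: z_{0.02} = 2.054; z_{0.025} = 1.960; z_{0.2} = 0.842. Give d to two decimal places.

For a single sample (or paired design) of n = 542: d_min = (z_{α/2} + z_β)/√n.
z-sum = 1.960 + 0.842 = 2.802.
d_min = 2.802 / √542 = 2.802 / 23.281 = 0.120.

d_min ≈ 0.12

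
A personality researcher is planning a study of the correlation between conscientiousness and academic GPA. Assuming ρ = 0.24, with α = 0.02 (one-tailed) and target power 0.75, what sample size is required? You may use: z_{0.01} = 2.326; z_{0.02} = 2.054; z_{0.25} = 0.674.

n = 128

Fisher's z: C = ½·ln((1+r)/(1−r)) = ½·ln(1.6316) = 0.2448.
n = ((z_{α} + z_β)/C)² + 3.
(2.054 + 0.674) / 0.2448 = 2.728 / 0.2448 = 11.144.
n = 11.144² + 3 = 124.18 + 3 = 127.2.
Round up.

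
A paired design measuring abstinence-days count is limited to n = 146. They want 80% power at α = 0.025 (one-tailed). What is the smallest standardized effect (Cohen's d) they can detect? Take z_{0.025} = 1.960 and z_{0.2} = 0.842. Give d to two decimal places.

d_min ≈ 0.23

For a single sample (or paired design) of n = 146: d_min = (z_{α} + z_β)/√n.
z-sum = 1.960 + 0.842 = 2.802.
d_min = 2.802 / √146 = 2.802 / 12.083 = 0.232.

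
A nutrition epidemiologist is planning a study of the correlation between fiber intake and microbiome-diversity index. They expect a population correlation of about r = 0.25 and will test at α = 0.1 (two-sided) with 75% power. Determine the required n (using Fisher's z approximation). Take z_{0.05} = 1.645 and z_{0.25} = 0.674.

Fisher's z: C = ½·ln((1+r)/(1−r)) = ½·ln(1.6667) = 0.2554.
n = ((z_{α/2} + z_β)/C)² + 3.
(1.645 + 0.674) / 0.2554 = 2.319 / 0.2554 = 9.080.
n = 9.080² + 3 = 82.44 + 3 = 85.4.
Round up.

n = 86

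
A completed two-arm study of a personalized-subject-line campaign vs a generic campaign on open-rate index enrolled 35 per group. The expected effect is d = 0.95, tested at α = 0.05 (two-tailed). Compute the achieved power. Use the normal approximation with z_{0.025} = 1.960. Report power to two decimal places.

For two equal groups, power = Φ(d·√(n/2) − z_{α/2}).
d·√(n/2) = 0.95 × √(35/2) = 0.95 × 4.183 = 3.974.
z_β = 3.974 − 1.960 = 2.014.
Power = Φ(2.014) = 0.978.

power ≈ 0.98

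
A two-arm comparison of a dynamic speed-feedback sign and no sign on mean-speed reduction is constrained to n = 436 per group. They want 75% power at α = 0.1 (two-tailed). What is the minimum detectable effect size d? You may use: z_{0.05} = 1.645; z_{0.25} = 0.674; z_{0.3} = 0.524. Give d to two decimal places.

d_min ≈ 0.16

For two independent groups of n = 436 each: d_min = (z_{α/2} + z_β)·√(2/n).
z-sum = 1.645 + 0.674 = 2.319.
d_min = 2.319 × √(2/436) = 2.319 × 0.0677 = 0.157.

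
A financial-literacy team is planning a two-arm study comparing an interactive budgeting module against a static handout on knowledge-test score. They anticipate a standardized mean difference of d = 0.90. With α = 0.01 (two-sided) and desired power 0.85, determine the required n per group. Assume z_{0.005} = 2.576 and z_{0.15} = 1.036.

n = 33 per group

For two independent groups with equal n: n = 2·((z_{α/2} + z_β) / d)².
z_{α/2} + z_β = 2.576 + 1.036 = 3.612.
n = 2 × (3.612 / 0.90)² = 2 × 4.013² = 2 × 16.11 = 32.2.
Round up to the next whole participant.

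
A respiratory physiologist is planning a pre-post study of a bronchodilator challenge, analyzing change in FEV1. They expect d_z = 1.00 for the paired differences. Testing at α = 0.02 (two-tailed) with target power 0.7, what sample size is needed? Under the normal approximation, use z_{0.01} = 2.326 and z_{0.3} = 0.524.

n = 9 pairs

For a paired (one-sample on differences) test: n = ((z_{α/2} + z_β) / d)².
z_{α/2} + z_β = 2.326 + 0.524 = 2.850.
n = (2.850 / 1.00)² = 2.850² = 8.12.
Round up.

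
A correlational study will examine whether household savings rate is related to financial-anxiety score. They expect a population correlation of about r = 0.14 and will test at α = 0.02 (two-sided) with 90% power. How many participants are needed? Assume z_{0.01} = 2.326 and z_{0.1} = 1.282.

Fisher's z: C = ½·ln((1+r)/(1−r)) = ½·ln(1.3256) = 0.1409.
n = ((z_{α/2} + z_β)/C)² + 3.
(2.326 + 1.282) / 0.1409 = 3.608 / 0.1409 = 25.607.
n = 25.607² + 3 = 655.71 + 3 = 658.7.
Round up.

n = 659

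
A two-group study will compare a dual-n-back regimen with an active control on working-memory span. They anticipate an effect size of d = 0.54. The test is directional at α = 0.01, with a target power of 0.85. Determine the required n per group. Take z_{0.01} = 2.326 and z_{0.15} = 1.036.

For two independent groups with equal n: n = 2·((z_{α} + z_β) / d)².
z_{α} + z_β = 2.326 + 1.036 = 3.362.
n = 2 × (3.362 / 0.54)² = 2 × 6.226² = 2 × 38.76 = 77.5.
Round up to the next whole participant.

n = 78 per group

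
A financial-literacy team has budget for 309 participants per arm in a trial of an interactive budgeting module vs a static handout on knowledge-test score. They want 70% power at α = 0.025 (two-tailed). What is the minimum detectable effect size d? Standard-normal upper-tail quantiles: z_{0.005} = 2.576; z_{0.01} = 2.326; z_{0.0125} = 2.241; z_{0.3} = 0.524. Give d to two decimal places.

d_min ≈ 0.22

For two independent groups of n = 309 each: d_min = (z_{α/2} + z_β)·√(2/n).
z-sum = 2.241 + 0.524 = 2.765.
d_min = 2.765 × √(2/309) = 2.765 × 0.0805 = 0.222.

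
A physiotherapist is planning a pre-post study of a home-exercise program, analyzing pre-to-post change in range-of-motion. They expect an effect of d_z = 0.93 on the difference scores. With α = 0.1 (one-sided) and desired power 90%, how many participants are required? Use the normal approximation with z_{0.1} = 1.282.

For a paired (one-sample on differences) test: n = ((z_{α} + z_β) / d)².
z_{α} + z_β = 1.282 + 1.282 = 2.564.
n = (2.564 / 0.93)² = 2.757² = 7.60.
Round up.

n = 8 pairs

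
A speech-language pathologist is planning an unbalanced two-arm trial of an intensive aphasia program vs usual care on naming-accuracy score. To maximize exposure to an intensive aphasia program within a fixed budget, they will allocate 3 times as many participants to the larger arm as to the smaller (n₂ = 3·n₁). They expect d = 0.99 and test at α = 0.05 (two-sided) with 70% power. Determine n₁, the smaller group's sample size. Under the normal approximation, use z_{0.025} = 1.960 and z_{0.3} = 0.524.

With allocation ratio k = n₂/n₁ = 3, Var(x̄₁−x̄₂) = σ²(1/n₁ + 1/(k·n₁)) = σ²·(k+1)/(k·n₁).
So n₁ = (1 + 1/k)·((z_{α/2} + z_β)/d)² = 1.333 × (2.484/0.99)².
n₁ = 1.333 × 6.30 = 8.4.
Round up: n₁ = 9, giving n₂ = 3 × 9 = 27.

n₁ = 9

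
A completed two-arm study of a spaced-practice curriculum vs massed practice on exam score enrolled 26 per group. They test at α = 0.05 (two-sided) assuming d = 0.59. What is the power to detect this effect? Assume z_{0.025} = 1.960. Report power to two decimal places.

For two equal groups, power = Φ(d·√(n/2) − z_{α/2}).
d·√(n/2) = 0.59 × √(26/2) = 0.59 × 3.606 = 2.127.
z_β = 2.127 − 1.960 = 0.167.
Power = Φ(0.167) = 0.566.

power ≈ 0.57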